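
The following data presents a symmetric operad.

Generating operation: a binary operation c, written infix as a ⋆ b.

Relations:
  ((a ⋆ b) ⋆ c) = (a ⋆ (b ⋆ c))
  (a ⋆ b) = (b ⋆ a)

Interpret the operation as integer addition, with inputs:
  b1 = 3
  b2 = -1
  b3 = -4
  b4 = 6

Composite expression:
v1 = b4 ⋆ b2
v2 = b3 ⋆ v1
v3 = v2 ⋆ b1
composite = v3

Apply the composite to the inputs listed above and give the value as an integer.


4

(b4 ⋆ b2) = 5
(b3 ⋆ (b4 ⋆ b2)) = 1
((b3 ⋆ (b4 ⋆ b2)) ⋆ b1) = 4


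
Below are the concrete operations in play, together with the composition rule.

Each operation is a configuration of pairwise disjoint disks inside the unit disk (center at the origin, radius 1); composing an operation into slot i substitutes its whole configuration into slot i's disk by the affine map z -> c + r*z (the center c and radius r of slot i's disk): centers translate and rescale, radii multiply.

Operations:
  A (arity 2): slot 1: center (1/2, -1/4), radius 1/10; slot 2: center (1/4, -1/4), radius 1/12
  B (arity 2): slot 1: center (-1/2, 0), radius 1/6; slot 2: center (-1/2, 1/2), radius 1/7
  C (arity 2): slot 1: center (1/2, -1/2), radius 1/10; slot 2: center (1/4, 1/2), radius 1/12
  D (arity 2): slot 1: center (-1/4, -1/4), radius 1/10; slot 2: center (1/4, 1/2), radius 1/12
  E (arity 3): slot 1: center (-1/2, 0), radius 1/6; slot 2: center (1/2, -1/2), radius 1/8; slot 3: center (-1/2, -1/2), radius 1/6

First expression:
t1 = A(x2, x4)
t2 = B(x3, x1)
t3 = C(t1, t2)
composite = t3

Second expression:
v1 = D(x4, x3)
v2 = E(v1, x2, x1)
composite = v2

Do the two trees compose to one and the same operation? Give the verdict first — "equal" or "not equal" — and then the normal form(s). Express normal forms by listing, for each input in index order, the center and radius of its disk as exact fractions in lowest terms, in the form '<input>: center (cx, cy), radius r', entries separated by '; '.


not equal — first x1: center (5/24, 13/24), radius 1/84; x2: center (11/20, -21/40), radius 1/100; x3: center (5/24, 1/2), radius 1/72; x4: center (21/40, -21/40), radius 1/120, second x1: center (-1/2, -1/2), radius 1/6; x2: center (1/2, -1/2), radius 1/8; x3: center (-11/24, 1/12), radius 1/72; x4: center (-13/24, -1/24), radius 1/60

In normal form, the first expression is x1: center (5/24, 13/24), radius 1/84; x2: center (11/20, -21/40), radius 1/100; x3: center (5/24, 1/2), radius 1/72; x4: center (21/40, -21/40), radius 1/120
In normal form, the second expression is x1: center (-1/2, -1/2), radius 1/6; x2: center (1/2, -1/2), radius 1/8; x3: center (-11/24, 1/12), radius 1/72; x4: center (-13/24, -1/24), radius 1/60
Different reductions; not equal.


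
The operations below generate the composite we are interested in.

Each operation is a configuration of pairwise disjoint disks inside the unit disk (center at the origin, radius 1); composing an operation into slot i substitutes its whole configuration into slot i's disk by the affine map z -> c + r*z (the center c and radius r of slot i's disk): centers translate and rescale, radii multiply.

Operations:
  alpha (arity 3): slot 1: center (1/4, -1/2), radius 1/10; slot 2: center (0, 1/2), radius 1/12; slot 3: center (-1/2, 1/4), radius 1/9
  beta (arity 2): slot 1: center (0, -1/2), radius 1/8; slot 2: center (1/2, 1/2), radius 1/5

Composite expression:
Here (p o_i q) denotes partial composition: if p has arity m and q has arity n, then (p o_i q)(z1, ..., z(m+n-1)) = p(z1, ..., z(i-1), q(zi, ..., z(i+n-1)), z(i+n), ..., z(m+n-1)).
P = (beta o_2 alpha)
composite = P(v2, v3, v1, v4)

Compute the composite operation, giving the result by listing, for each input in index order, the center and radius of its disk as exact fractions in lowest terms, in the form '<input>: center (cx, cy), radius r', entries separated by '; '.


v1: center (1/2, 3/5), radius 1/60; v2: center (0, -1/2), radius 1/8; v3: center (11/20, 2/5), radius 1/50; v4: center (2/5, 11/20), radius 1/45

Nesting under beta composes maps z -> c + r*z down each v-path.
tracing v2 down its 1-map path: center (0, -1/2), radius 1/8
tracing v3 down its 2-map path: center (11/20, 2/5), radius 1/50
tracing v1 down its 2-map path: center (1/2, 3/5), radius 1/60
tracing v4 down its 2-map path: center (2/5, 11/20), radius 1/45


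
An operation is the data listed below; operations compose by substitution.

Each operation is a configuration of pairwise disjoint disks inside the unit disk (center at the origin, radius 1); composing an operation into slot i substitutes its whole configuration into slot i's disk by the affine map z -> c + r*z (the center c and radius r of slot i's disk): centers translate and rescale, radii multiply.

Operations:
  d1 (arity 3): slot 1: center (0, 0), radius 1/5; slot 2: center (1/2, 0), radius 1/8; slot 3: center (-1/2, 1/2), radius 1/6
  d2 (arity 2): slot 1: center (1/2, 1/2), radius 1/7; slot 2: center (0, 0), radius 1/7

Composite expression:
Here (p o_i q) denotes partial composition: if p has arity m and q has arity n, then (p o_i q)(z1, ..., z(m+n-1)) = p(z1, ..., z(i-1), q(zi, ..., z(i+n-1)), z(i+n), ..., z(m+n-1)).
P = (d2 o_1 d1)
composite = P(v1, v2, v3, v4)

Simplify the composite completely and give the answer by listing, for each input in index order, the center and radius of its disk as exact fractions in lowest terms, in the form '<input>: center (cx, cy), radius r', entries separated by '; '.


v1: center (1/2, 1/2), radius 1/35; v2: center (4/7, 1/2), radius 1/56; v3: center (3/7, 4/7), radius 1/42; v4: center (0, 0), radius 1/7

Each v-disk chains the slot maps above it in d2; radii multiply.
for v1, the 2-step affine chain lands on center (1/2, 1/2), radius 1/35
for v2, the 2-step affine chain lands on center (4/7, 1/2), radius 1/56
for v3, the 2-step affine chain lands on center (3/7, 4/7), radius 1/42
for v4, the 1-step affine chain lands on center (0, 0), radius 1/7


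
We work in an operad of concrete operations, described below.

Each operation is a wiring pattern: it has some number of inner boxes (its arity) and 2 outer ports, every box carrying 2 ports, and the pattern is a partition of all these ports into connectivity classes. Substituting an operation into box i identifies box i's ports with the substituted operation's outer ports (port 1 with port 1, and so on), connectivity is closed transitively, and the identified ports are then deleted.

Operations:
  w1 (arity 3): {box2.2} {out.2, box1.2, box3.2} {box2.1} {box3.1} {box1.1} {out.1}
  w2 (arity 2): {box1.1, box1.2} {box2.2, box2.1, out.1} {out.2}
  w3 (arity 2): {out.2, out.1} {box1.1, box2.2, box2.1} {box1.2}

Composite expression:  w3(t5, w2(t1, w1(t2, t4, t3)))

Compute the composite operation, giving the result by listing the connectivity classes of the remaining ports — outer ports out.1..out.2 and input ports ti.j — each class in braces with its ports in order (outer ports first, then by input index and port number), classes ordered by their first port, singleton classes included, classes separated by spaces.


Reachability decides: close wires over w3-identified ports.
stage w1: inputs (t2, t4, t3), connectivity {out.1} {out.2, t2.2, t3.2} {t2.1} {t3.1} {t4.1} {t4.2}, out.j its boundary
stage w2: inputs (t1, t2, t4, t3), connectivity {out.1, t2.2, t3.2} {out.2} {t1.1, t1.2} {t2.1} {t3.1} {t4.1} {t4.2}, out.j its boundary
stage w3: inputs (t5, t1, t2, t4, t3), connectivity {out.1, out.2} {t1.1, t1.2} {t2.1} {t2.2, t3.2, t5.1} {t3.1} {t4.1} {t4.2} {t5.2}, out.j its boundary

{out.1, out.2} {t1.1, t1.2} {t2.1} {t2.2, t3.2, t5.1} {t3.1} {t4.1} {t4.2} {t5.2}


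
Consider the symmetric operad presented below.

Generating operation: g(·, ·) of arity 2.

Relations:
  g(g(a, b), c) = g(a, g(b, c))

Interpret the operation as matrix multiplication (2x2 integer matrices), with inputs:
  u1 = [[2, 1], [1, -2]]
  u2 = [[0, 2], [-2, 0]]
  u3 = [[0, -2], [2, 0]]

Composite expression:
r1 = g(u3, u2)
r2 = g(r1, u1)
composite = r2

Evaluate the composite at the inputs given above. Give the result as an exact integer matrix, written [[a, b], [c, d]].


[[8, 4], [4, -8]]


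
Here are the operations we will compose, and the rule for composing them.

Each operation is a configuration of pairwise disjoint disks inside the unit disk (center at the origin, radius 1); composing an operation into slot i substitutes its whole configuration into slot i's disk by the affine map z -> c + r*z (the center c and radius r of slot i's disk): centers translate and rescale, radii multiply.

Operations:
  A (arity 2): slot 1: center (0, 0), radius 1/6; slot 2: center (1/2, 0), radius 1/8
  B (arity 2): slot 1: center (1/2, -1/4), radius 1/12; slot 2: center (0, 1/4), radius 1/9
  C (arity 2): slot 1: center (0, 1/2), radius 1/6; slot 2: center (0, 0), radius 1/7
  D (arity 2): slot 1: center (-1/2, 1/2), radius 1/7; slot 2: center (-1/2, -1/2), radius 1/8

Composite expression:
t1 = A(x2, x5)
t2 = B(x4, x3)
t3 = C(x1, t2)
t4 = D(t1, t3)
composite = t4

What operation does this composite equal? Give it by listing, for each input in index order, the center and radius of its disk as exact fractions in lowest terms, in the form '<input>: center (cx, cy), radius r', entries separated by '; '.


Below D, radii multiply path by path; the x-disk centers shift.
x2 passes through 2 substitutions, ending at center (-1/2, 1/2), radius 1/42
x5 passes through 2 substitutions, ending at center (-3/7, 1/2), radius 1/56
x1 passes through 2 substitutions, ending at center (-1/2, -7/16), radius 1/48
x4 passes through 3 substitutions, ending at center (-55/112, -113/224), radius 1/672
x3 passes through 3 substitutions, ending at center (-1/2, -111/224), radius 1/504

x1: center (-1/2, -7/16), radius 1/48; x2: center (-1/2, 1/2), radius 1/42; x3: center (-1/2, -111/224), radius 1/504; x4: center (-55/112, -113/224), radius 1/672; x5: center (-3/7, 1/2), radius 1/56


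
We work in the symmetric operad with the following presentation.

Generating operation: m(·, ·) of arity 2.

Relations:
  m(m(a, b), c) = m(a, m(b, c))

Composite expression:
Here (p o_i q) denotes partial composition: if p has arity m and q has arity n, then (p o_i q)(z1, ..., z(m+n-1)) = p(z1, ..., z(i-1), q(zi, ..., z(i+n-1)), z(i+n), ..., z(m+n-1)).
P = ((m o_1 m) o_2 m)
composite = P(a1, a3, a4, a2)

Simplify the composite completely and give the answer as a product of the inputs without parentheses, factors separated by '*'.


Associativity of m dissolves the nesting; only the a-input order survives.
m(a3, a4) spells out as a3 * a4
m(a1, m(a3, a4)) spells out as a1 * a3 * a4
m(m(a1, m(a3, a4)), a2) spells out as a1 * a3 * a4 * a2

a1 * a3 * a4 * a2


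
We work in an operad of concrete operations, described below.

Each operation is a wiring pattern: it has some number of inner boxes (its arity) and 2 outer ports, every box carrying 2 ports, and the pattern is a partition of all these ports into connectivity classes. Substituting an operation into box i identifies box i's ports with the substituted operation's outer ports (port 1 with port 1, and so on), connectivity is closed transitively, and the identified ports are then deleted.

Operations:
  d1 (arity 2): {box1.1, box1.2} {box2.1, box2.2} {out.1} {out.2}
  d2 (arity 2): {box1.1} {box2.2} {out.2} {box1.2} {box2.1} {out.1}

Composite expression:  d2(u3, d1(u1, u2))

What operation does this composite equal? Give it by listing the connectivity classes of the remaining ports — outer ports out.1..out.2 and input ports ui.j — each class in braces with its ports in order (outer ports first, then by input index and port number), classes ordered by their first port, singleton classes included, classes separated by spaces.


{out.1} {out.2} {u1.1, u1.2} {u2.1, u2.2} {u3.1} {u3.2}


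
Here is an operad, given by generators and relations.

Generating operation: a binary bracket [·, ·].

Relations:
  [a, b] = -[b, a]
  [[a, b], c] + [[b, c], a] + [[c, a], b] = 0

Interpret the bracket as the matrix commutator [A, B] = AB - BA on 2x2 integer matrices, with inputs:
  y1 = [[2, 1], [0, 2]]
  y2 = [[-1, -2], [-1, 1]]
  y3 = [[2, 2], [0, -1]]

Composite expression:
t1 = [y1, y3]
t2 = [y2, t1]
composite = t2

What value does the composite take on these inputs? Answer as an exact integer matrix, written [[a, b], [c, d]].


[y1, y3] = [[0, -3], [0, 0]]
[y2, [y1, y3]] = [[-3, 6], [0, 3]]

[[-3, 6], [0, 3]]


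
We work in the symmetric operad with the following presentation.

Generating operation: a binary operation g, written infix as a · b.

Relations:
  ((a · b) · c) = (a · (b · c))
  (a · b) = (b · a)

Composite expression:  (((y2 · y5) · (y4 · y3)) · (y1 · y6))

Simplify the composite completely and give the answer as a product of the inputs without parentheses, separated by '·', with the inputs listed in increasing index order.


y1 · y2 · y3 · y4 · y5 · y6

With g associative and commutative, the y-input set is all that matters.
(y2 · y5) linearizes to y2 · y5
(y4 · y3) linearizes to y4 · y3
((y2 · y5) · (y4 · y3)) linearizes to y2 · y5 · y4 · y3
(y1 · y6) linearizes to y1 · y6
(((y2 · y5) · (y4 · y3)) · (y1 · y6)) linearizes to y2 · y5 · y4 · y3 · y1 · y6
the factors in increasing index order: y1 · y2 · y3 · y4 · y5 · y6


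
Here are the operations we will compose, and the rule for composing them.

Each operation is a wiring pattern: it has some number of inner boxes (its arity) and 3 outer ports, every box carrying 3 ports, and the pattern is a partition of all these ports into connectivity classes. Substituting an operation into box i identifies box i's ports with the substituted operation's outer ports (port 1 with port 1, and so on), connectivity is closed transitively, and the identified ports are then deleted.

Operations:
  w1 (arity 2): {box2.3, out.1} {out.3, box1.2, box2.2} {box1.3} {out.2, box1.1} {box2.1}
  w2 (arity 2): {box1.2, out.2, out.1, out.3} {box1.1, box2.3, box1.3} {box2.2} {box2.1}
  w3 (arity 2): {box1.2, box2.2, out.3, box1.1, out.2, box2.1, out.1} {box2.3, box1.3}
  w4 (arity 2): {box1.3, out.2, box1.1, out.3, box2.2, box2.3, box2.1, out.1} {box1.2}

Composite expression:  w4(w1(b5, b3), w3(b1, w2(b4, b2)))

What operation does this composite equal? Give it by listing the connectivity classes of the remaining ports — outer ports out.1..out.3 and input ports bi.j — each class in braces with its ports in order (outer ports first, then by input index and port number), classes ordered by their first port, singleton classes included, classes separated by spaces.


{out.1, out.2, out.3, b1.1, b1.2, b1.3, b3.2, b3.3, b4.2, b5.2} {b2.1} {b2.2} {b2.3, b4.1, b4.3} {b3.1} {b5.1} {b5.3}

Reachability decides: close wires over w4-identified ports.
through w1, on inputs (b5, b3): {out.1, b3.3} {out.2, b5.1} {out.3, b3.2, b5.2} {b3.1} {b5.3} (out.j = stage outer ports)
through w2, on inputs (b4, b2): {out.1, out.2, out.3, b4.2} {b2.1} {b2.2} {b2.3, b4.1, b4.3} (out.j = stage outer ports)
through w3, on inputs (b1, b4, b2): {out.1, out.2, out.3, b1.1, b1.2, b1.3, b4.2} {b2.1} {b2.2} {b2.3, b4.1, b4.3} (out.j = stage outer ports)
through w4, on inputs (b5, b3, b1, b4, b2): {out.1, out.2, out.3, b1.1, b1.2, b1.3, b3.2, b3.3, b4.2, b5.2} {b2.1} {b2.2} {b2.3, b4.1, b4.3} {b3.1} {b5.1} {b5.3} (out.j = stage outer ports)


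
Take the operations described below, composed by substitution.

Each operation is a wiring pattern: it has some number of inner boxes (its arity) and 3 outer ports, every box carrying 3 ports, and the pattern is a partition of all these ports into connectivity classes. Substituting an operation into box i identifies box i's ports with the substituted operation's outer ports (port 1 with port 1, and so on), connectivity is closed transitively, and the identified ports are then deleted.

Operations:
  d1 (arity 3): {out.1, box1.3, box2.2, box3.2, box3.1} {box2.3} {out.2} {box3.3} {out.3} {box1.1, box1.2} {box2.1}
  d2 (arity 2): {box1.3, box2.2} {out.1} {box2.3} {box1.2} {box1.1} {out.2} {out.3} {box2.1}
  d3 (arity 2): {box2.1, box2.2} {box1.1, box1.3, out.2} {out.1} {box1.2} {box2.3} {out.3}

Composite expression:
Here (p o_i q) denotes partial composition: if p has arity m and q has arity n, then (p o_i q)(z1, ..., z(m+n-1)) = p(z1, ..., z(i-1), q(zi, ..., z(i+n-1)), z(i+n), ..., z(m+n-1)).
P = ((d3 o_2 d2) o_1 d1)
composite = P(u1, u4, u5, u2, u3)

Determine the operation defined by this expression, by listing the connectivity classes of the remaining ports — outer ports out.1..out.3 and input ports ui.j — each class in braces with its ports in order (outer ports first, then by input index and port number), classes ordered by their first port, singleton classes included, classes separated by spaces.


{out.1} {out.2, u1.3, u4.2, u5.1, u5.2} {out.3} {u1.1, u1.2} {u2.1} {u2.2} {u2.3, u3.2} {u3.1} {u3.3} {u4.1} {u4.3} {u5.3}

Connectivity passes through glued d3-boundaries; trace each wire chain.
through d1, on inputs (u1, u4, u5): {out.1, u1.3, u4.2, u5.1, u5.2} {out.2} {out.3} {u1.1, u1.2} {u4.1} {u4.3} {u5.3} (out.j = stage outer ports)
through d2, on inputs (u2, u3): {out.1} {out.2} {out.3} {u2.1} {u2.2} {u2.3, u3.2} {u3.1} {u3.3} (out.j = stage outer ports)
through d3, on inputs (u1, u4, u5, u2, u3): {out.1} {out.2, u1.3, u4.2, u5.1, u5.2} {out.3} {u1.1, u1.2} {u2.1} {u2.2} {u2.3, u3.2} {u3.1} {u3.3} {u4.1} {u4.3} {u5.3} (out.j = stage outer ports)


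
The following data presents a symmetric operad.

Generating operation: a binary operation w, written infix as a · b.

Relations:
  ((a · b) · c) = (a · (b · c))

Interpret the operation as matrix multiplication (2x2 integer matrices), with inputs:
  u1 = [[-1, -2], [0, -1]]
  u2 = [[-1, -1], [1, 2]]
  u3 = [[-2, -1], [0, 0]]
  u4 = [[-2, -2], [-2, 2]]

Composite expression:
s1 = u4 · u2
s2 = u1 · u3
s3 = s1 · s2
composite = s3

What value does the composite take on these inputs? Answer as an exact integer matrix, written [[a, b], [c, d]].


[[0, 0], [8, 4]]

(u4 · u2) = [[0, -2], [4, 6]]
(u1 · u3) = [[2, 1], [0, 0]]
((u4 · u2) · (u1 · u3)) = [[0, 0], [8, 4]]


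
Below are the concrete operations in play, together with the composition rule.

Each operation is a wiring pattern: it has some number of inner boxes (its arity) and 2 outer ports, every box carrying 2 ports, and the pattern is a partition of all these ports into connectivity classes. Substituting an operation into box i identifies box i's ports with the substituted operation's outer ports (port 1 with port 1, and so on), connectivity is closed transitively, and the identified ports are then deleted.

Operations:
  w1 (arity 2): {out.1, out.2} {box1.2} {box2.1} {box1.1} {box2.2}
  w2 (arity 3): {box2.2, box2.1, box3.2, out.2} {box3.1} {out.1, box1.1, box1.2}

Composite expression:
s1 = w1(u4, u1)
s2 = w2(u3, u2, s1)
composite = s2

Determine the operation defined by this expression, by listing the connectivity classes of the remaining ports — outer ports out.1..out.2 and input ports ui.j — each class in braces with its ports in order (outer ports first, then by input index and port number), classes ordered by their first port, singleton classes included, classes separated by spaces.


{out.1, u3.1, u3.2} {out.2, u2.1, u2.2} {u1.1} {u1.2} {u4.1} {u4.2}


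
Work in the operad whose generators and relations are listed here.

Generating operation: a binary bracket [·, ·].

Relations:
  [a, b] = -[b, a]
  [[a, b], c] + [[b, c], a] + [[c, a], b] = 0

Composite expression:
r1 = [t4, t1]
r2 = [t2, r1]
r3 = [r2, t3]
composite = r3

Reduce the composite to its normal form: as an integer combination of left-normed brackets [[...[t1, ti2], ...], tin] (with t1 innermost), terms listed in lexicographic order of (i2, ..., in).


A multilinear Lie element is pinned by t1-initial words (t1 innermost).
Composite bracket: [[t2, [t4, t1]], t3]
The bracket unfolds into 8 signed words via [a, b] = ab - ba (2^3 = 8).
Only words starting with t1 matter:
  from t1t4t2t3, sign +1: term +[[[t1, t4], t2], t3]

[[[t1, t4], t2], t3]


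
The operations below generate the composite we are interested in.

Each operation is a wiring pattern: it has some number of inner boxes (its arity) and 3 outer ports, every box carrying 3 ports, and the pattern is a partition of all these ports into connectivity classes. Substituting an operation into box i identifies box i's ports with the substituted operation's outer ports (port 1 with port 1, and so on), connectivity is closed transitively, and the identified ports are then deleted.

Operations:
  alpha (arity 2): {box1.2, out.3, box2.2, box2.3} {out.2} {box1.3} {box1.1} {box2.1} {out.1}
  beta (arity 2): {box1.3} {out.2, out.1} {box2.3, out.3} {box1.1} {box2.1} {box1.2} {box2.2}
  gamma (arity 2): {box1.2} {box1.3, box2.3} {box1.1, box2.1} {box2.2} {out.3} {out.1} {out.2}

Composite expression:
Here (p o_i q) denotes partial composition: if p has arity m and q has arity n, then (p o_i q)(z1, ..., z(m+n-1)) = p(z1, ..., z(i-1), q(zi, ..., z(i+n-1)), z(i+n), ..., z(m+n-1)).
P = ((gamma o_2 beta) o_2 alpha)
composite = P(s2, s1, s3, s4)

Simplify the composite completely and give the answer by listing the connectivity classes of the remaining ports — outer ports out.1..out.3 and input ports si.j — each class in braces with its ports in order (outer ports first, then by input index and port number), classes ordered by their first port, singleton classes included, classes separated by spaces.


Two ports join when wires chain via gamma-identified ports.
the subtree at alpha composes to {out.1} {out.2} {out.3, s1.2, s3.2, s3.3} {s1.1} {s1.3} {s3.1} on (s1, s3); out.j = own outer ports
the subtree at beta composes to {out.1, out.2} {out.3, s4.3} {s1.1} {s1.2, s3.2, s3.3} {s1.3} {s3.1} {s4.1} {s4.2} on (s1, s3, s4); out.j = own outer ports
the subtree at gamma composes to {out.1} {out.2} {out.3} {s1.1} {s1.2, s3.2, s3.3} {s1.3} {s2.1} {s2.2} {s2.3, s4.3} {s3.1} {s4.1} {s4.2} on (s2, s1, s3, s4); out.j = own outer ports

{out.1} {out.2} {out.3} {s1.1} {s1.2, s3.2, s3.3} {s1.3} {s2.1} {s2.2} {s2.3, s4.3} {s3.1} {s4.1} {s4.2}


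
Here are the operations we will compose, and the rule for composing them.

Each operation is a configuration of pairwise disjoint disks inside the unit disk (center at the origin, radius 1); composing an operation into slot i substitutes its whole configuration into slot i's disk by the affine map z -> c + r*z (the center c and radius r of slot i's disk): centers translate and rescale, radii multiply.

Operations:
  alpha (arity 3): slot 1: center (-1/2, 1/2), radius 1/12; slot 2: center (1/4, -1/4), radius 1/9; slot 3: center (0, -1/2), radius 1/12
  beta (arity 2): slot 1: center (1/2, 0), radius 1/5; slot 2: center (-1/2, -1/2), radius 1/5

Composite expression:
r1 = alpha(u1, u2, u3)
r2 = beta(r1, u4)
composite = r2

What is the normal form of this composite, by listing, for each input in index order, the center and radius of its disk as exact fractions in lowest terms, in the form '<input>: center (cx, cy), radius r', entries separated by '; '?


u1: center (2/5, 1/10), radius 1/60; u2: center (11/20, -1/20), radius 1/45; u3: center (1/2, -1/10), radius 1/60; u4: center (-1/2, -1/2), radius 1/5


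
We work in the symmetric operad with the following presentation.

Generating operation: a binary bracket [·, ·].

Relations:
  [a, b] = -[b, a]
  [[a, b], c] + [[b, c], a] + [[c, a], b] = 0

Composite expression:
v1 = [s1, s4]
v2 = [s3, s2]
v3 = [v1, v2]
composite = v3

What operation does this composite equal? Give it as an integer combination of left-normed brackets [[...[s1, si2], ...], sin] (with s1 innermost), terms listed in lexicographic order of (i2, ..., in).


A multilinear Lie element is pinned by s1-initial words (s1 innermost).
Composite bracket: [[s1, s4], [s3, s2]]
The bracket unfolds into 8 signed words via [a, b] = ab - ba (2^3 = 8).
Words beginning with s1 determine it all:
  the word s1s4s2s3 carries sign -1 and contributes -[[[s1, s4], s2], s3]
  the word s1s4s3s2 carries sign +1 and contributes +[[[s1, s4], s3], s2]

-[[[s1, s4], s2], s3] + [[[s1, s4], s3], s2]


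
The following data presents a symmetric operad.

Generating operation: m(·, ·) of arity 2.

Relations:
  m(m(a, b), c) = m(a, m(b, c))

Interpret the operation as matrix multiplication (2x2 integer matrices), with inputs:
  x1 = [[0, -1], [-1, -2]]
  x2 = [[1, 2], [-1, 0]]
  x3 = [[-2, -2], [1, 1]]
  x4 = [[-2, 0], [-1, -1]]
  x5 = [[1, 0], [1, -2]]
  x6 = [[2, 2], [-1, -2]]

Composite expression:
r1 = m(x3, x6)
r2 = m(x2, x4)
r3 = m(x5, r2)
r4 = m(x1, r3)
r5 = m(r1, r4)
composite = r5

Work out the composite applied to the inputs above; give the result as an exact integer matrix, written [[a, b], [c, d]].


m(x3, x6) = [[-2, 0], [1, 0]]
m(x2, x4) = [[-4, -2], [2, 0]]
m(x5, m(x2, x4)) = [[-4, -2], [-8, -2]]
m(x1, m(x5, m(x2, x4))) = [[8, 2], [20, 6]]
m(m(x3, x6), m(x1, m(x5, m(x2, x4)))) = [[-16, -4], [8, 2]]

[[-16, -4], [8, 2]]


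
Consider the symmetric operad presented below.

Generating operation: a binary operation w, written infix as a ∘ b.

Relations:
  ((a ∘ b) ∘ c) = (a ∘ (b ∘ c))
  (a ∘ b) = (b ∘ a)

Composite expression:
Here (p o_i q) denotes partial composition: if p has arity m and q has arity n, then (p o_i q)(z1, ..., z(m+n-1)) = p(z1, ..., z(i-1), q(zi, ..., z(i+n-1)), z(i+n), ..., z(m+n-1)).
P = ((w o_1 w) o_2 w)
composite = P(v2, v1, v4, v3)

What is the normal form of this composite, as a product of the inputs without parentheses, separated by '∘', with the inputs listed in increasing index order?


v1 ∘ v2 ∘ v3 ∘ v4

Any arrangement under w is one operation, so sort the v-inputs.
(v1 ∘ v4) reduces to v1 ∘ v4
(v2 ∘ (v1 ∘ v4)) reduces to v2 ∘ v1 ∘ v4
((v2 ∘ (v1 ∘ v4)) ∘ v3) reduces to v2 ∘ v1 ∘ v4 ∘ v3
the factors in increasing index order: v1 ∘ v2 ∘ v3 ∘ v4


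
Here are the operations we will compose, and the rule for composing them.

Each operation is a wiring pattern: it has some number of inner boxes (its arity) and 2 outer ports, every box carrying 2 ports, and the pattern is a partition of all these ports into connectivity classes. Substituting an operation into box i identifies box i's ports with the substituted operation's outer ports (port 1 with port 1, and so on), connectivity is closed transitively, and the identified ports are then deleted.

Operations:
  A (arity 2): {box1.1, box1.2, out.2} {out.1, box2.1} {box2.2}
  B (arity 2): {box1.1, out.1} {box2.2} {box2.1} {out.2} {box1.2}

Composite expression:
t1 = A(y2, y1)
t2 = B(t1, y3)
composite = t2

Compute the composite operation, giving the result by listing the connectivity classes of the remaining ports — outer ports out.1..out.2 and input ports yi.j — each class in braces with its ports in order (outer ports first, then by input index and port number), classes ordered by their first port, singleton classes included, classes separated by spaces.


{out.1, y1.1} {out.2} {y1.2} {y2.1, y2.2} {y3.1} {y3.2}

Two ports join when wires chain via B-identified ports.
through A, on inputs (y2, y1): {out.1, y1.1} {out.2, y2.1, y2.2} {y1.2} (out.j = stage outer ports)
through B, on inputs (y2, y1, y3): {out.1, y1.1} {out.2} {y1.2} {y2.1, y2.2} {y3.1} {y3.2} (out.j = stage outer ports)


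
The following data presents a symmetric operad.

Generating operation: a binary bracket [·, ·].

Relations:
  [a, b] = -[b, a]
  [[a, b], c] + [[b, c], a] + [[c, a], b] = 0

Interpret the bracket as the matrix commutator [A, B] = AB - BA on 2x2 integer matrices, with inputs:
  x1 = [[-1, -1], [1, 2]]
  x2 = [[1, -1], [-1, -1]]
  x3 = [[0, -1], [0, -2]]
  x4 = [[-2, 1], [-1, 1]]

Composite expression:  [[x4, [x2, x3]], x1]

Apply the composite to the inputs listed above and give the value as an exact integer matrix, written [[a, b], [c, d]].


[[-2, 10], [16, 2]]

[x2, x3] = [[-1, 0], [-2, 1]]
[x4, [x2, x3]] = [[-2, 2], [-4, 2]]
[[x4, [x2, x3]], x1] = [[-2, 10], [16, 2]]


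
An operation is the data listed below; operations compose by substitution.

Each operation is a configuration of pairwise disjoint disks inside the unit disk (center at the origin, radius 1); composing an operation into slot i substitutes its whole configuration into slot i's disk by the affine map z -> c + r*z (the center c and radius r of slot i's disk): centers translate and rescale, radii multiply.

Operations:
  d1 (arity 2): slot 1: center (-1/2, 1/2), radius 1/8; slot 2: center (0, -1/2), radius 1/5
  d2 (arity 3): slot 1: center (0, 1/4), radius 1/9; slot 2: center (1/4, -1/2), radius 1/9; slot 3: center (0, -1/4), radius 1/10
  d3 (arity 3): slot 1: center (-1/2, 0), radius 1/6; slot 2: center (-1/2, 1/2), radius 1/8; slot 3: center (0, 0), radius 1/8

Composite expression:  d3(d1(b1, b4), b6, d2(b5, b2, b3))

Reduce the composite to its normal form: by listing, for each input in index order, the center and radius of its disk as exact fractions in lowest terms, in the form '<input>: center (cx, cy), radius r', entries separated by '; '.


b1: center (-7/12, 1/12), radius 1/48; b2: center (1/32, -1/16), radius 1/72; b3: center (0, -1/32), radius 1/80; b4: center (-1/2, -1/12), radius 1/30; b5: center (0, 1/32), radius 1/72; b6: center (-1/2, 1/2), radius 1/8

Nesting under d3 composes maps z -> c + r*z down each b-path.
b1: after 2 affine steps, its disk has center (-7/12, 1/12), radius 1/48
b4: after 2 affine steps, its disk has center (-1/2, -1/12), radius 1/30
b6: after 1 affine step, its disk has center (-1/2, 1/2), radius 1/8
b5: after 2 affine steps, its disk has center (0, 1/32), radius 1/72
b2: after 2 affine steps, its disk has center (1/32, -1/16), radius 1/72
b3: after 2 affine steps, its disk has center (0, -1/32), radius 1/80


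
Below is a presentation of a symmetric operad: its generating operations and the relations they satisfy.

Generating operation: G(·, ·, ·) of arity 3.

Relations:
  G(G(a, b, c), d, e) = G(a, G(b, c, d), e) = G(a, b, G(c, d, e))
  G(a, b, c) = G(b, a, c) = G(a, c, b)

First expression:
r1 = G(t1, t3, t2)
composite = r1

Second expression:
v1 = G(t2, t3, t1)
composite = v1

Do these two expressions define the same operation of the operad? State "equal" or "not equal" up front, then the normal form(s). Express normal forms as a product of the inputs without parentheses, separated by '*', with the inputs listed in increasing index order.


The first expression reduces to t1 * t2 * t3
The second expression reduces to t1 * t2 * t3
Identical normal forms: equal.

equal; both compose to t1 * t2 * t3


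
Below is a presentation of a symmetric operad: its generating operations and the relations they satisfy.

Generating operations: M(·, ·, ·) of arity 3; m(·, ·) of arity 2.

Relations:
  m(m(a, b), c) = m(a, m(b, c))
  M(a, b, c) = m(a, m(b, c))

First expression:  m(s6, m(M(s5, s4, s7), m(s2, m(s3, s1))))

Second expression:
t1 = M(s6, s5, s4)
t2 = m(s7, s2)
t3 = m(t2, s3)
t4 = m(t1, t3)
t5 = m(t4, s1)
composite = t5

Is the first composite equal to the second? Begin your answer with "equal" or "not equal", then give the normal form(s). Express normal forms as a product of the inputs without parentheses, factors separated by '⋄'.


equal: each reduces to s6 ⋄ s5 ⋄ s4 ⋄ s7 ⋄ s2 ⋄ s3 ⋄ s1


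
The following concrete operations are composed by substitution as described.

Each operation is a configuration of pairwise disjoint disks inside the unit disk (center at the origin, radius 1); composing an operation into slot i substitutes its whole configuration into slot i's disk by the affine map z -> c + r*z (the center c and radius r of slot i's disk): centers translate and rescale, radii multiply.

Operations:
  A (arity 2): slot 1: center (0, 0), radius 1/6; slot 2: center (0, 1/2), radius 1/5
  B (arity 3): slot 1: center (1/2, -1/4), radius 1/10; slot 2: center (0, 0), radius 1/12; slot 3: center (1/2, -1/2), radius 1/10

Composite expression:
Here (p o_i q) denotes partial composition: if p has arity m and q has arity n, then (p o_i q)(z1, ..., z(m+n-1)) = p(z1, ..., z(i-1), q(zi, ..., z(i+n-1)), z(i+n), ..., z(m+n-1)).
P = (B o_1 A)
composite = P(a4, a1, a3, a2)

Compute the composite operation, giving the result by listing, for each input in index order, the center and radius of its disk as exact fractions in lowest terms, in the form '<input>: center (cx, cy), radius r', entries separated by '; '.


a1: center (1/2, -1/5), radius 1/50; a2: center (1/2, -1/2), radius 1/10; a3: center (0, 0), radius 1/12; a4: center (1/2, -1/4), radius 1/60

Only the slot chain above each a matters under B; compose those maps.
tracing a4 down its 2-map path: center (1/2, -1/4), radius 1/60
tracing a1 down its 2-map path: center (1/2, -1/5), radius 1/50
tracing a3 down its 1-map path: center (0, 0), radius 1/12
tracing a2 down its 1-map path: center (1/2, -1/2), radius 1/10


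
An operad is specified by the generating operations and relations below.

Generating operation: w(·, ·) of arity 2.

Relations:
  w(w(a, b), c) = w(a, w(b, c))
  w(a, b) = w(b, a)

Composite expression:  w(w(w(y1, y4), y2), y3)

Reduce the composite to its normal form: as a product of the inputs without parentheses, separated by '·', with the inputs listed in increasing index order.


y1 · y2 · y3 · y4

Both nesting and order wash out for w; what remains is which y's occur.
w(y1, y4) flattens to y1 · y4
w(w(y1, y4), y2) flattens to y1 · y4 · y2
w(w(w(y1, y4), y2), y3) flattens to y1 · y4 · y2 · y3
the factors in increasing index order: y1 · y2 · y3 · y4


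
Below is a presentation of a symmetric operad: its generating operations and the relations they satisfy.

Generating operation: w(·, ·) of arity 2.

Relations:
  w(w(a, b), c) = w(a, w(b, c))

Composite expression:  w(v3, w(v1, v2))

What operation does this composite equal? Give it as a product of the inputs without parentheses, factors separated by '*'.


v3 * v1 * v2


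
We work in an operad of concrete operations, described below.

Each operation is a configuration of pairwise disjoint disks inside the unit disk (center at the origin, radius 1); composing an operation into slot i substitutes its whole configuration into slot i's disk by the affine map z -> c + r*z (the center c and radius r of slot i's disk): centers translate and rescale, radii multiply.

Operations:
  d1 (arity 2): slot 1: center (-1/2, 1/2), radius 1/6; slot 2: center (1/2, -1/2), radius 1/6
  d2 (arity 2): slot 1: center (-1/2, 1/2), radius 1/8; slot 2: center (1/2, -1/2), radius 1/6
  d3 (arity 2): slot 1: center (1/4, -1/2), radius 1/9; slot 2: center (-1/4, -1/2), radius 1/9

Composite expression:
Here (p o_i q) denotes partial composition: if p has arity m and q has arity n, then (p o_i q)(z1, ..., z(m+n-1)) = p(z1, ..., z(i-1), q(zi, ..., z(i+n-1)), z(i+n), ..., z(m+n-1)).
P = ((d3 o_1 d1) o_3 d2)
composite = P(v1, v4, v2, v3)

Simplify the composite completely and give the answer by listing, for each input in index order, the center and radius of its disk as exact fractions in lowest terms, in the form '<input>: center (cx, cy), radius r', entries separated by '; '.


v1: center (7/36, -4/9), radius 1/54; v2: center (-11/36, -4/9), radius 1/72; v3: center (-7/36, -5/9), radius 1/54; v4: center (11/36, -5/9), radius 1/54


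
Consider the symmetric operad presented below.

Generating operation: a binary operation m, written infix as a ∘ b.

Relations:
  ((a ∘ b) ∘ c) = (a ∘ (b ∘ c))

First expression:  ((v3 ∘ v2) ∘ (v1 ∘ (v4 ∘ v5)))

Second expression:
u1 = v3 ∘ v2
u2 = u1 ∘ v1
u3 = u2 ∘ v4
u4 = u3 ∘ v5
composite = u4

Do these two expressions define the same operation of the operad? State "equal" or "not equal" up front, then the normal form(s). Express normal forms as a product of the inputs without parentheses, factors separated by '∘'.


equal; the common form is v3 ∘ v2 ∘ v1 ∘ v4 ∘ v5

In normal form, the first expression is v3 ∘ v2 ∘ v1 ∘ v4 ∘ v5
In normal form, the second expression is v3 ∘ v2 ∘ v1 ∘ v4 ∘ v5
Identical normal forms: equal.


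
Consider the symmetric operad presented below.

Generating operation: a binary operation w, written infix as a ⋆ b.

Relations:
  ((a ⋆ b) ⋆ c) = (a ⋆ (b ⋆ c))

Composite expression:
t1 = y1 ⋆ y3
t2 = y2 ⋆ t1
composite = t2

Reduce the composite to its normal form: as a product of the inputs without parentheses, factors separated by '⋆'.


y2 ⋆ y1 ⋆ y3

Associativity of w dissolves the nesting; only the y-input order survives.
(y1 ⋆ y3) linearizes to y1 ⋆ y3
(y2 ⋆ (y1 ⋆ y3)) linearizes to y2 ⋆ y1 ⋆ y3


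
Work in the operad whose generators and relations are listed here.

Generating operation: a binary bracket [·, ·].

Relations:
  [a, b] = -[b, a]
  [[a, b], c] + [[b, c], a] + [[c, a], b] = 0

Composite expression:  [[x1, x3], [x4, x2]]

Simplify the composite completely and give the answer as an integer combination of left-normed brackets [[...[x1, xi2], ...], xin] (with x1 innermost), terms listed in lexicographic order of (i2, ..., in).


-[[[x1, x3], x2], x4] + [[[x1, x3], x4], x2]

Left-normed coefficients sit on the x1-initial expansion words.
Composite bracket: [[x1, x3], [x4, x2]]
Each bracket splits as ab - ba, giving 8 signed words (2^3 = 8).
Only words starting with x1 matter:
  x1x3x2x4 (sign -1) contributes -[[[x1, x3], x2], x4]
  x1x3x4x2 (sign +1) contributes +[[[x1, x3], x4], x2]


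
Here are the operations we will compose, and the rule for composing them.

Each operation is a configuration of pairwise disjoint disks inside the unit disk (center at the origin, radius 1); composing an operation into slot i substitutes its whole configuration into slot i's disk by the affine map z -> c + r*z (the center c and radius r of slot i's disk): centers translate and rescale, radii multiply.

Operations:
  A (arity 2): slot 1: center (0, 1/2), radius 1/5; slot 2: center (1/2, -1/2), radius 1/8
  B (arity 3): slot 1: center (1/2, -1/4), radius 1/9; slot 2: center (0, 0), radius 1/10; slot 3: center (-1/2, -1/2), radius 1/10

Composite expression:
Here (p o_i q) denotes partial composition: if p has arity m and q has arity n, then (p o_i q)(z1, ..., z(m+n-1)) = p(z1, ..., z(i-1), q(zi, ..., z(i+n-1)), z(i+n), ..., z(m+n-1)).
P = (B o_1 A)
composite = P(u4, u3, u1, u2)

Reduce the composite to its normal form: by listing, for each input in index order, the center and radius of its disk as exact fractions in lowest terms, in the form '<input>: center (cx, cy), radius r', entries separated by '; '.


u1: center (0, 0), radius 1/10; u2: center (-1/2, -1/2), radius 1/10; u3: center (5/9, -11/36), radius 1/72; u4: center (1/2, -7/36), radius 1/45


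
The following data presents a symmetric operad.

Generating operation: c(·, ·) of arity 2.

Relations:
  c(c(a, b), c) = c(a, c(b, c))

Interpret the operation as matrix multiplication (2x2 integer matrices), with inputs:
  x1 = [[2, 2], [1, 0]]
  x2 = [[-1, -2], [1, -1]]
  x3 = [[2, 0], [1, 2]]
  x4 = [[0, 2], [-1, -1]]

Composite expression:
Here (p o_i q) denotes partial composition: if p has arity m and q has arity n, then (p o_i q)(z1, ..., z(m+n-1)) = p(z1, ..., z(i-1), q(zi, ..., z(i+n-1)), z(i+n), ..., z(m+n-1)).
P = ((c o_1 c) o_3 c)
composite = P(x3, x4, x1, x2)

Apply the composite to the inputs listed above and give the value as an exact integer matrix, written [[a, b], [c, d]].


[[-4, -8], [0, 12]]

c(x3, x4) = [[0, 4], [-2, 0]]
c(x1, x2) = [[0, -6], [-1, -2]]
c(c(x3, x4), c(x1, x2)) = [[-4, -8], [0, 12]]


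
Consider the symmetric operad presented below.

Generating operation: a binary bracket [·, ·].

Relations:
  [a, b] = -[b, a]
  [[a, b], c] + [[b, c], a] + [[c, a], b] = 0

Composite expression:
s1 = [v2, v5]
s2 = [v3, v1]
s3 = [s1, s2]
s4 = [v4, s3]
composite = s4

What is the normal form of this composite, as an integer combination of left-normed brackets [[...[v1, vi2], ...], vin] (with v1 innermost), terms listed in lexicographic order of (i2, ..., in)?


-[[[[v1, v3], v2], v5], v4] + [[[[v1, v3], v5], v2], v4]

In the tensor algebra, words opening v1 carry the v1-anchored form.
Composite bracket: [v4, [[v2, v5], [v3, v1]]]
Expanding via [a, b] = ab - ba: 16 signed words (2^4 = 16).
Collect the words opening with v1:
  the word v1v3v2v5v4 carries sign -1 and contributes -[[[[v1, v3], v2], v5], v4]
  the word v1v3v5v2v4 carries sign +1 and contributes +[[[[v1, v3], v5], v2], v4]
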